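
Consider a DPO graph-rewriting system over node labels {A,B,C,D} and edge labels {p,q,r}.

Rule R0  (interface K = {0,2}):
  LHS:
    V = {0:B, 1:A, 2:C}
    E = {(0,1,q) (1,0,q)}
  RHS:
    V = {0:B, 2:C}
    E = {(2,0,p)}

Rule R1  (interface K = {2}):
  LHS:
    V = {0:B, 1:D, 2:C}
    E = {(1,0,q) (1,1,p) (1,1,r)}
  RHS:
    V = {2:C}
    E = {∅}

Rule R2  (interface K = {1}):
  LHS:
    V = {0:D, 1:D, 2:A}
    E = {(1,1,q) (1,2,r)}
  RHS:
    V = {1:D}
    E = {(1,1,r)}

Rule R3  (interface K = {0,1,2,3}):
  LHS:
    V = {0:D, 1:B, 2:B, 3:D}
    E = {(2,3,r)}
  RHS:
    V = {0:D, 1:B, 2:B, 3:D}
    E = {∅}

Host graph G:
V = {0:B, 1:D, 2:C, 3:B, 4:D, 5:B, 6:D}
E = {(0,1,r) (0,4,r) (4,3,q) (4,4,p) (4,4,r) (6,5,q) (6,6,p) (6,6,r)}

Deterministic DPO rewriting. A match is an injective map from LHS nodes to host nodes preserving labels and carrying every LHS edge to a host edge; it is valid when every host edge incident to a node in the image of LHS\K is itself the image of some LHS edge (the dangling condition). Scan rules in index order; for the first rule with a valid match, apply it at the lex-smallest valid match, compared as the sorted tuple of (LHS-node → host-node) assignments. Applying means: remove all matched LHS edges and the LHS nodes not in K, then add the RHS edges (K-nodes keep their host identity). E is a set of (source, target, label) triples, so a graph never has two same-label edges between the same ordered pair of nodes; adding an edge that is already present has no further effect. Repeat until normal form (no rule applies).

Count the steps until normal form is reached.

start.  V:7 E:8  edges: 0-r->1 0-r->4 4-q->3 4-p->4 4-r->4 6-q->5 6-p->6 6-r->6
1. fire R1 via {0↦5, 1↦6, 2↦2}  →  V:5 E:5  edges: 0-r->1 0-r->4 4-q->3 4-p->4 4-r->4
2. fire R3 via {0↦1, 1↦3, 2↦0, 3↦4}  →  V:5 E:4  edges: 0-r->1 4-q->3 4-p->4 4-r->4
3. fire R1 via {0↦3, 1↦4, 2↦2}  →  V:3 E:1  edges: 0-r->1
final graph: no rule applies after step 3

Answer: 3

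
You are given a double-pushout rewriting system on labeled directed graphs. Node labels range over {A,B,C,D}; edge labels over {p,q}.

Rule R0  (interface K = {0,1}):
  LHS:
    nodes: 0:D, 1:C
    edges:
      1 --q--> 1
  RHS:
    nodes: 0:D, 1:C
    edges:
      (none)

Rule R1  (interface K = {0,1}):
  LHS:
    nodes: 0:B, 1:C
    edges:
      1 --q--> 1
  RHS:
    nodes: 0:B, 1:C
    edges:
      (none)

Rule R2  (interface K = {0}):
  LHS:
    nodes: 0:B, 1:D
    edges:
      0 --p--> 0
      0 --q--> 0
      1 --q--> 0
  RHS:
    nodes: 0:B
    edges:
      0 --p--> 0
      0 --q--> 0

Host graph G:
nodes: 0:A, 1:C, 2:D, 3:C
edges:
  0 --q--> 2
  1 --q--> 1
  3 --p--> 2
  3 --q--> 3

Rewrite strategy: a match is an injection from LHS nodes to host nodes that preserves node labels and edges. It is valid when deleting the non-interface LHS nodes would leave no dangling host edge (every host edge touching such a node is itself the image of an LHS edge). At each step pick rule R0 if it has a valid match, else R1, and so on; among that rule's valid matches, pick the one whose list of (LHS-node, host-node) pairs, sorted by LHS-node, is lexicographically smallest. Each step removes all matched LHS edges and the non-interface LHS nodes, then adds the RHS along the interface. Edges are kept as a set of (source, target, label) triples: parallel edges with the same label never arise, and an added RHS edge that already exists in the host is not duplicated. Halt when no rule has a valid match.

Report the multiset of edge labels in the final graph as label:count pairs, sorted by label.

Answer: p:1 q:1

Steps:
start.  V:4 E:4  edges: 0-q->2 1-q->1 3-p->2 3-q->3
1. fire R0 via {0↦2, 1↦1}  →  V:4 E:3  edges: 0-q->2 3-p->2 3-q->3
2. fire R0 via {0↦2, 1↦3}  →  V:4 E:2  edges: 0-q->2 3-p->2
halt: no rule applies after step 2
NF edges: [(0, 2, 'q'), (3, 2, 'p')]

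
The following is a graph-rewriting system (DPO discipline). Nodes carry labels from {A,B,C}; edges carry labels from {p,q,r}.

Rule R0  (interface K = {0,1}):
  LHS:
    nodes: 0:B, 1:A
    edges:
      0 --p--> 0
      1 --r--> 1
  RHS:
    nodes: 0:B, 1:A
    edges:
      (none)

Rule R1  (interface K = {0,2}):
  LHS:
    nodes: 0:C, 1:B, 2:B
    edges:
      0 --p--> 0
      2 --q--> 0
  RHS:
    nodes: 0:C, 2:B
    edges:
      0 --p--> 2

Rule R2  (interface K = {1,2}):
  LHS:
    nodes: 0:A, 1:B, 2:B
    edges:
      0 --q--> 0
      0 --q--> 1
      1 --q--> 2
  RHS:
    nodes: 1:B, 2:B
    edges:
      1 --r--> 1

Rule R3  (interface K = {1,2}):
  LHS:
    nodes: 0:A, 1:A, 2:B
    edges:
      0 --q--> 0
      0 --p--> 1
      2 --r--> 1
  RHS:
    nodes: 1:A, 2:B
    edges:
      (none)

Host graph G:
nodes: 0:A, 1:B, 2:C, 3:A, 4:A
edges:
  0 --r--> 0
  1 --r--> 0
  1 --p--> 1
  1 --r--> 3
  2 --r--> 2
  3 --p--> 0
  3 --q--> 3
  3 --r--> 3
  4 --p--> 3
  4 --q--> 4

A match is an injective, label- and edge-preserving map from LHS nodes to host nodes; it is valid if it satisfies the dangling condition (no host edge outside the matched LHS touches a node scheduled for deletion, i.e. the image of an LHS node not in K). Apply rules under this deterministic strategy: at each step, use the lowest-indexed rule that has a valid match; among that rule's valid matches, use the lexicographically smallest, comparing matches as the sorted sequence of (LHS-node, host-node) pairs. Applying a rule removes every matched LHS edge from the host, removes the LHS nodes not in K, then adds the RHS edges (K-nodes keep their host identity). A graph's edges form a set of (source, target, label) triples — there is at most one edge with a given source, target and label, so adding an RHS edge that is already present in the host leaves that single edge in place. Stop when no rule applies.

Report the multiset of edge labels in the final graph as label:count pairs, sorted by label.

[0] host  ⇒  5 nodes, 10 edges  {0-r->0 1-r->0 1-p->1 1-r->3 2-r->2 3-p->0 3-q->3 3-r->3 4-p->3 4-q->4}
[1] R0 @ {0↦1, 1↦0}  ⇒  5 nodes, 8 edges  {1-r->0 1-r->3 2-r->2 3-p->0 3-q->3 3-r->3 4-p->3 4-q->4}
[2] R3 @ {0↦4, 1↦3, 2↦1}  ⇒  4 nodes, 5 edges  {1-r->0 2-r->2 3-p->0 3-q->3 3-r->3}
final graph: no rule applies after step 2
NF edges: [(1, 0, 'r'), (2, 2, 'r'), (3, 0, 'p'), (3, 3, 'q'), (3, 3, 'r')]

Answer: p:1 q:1 r:3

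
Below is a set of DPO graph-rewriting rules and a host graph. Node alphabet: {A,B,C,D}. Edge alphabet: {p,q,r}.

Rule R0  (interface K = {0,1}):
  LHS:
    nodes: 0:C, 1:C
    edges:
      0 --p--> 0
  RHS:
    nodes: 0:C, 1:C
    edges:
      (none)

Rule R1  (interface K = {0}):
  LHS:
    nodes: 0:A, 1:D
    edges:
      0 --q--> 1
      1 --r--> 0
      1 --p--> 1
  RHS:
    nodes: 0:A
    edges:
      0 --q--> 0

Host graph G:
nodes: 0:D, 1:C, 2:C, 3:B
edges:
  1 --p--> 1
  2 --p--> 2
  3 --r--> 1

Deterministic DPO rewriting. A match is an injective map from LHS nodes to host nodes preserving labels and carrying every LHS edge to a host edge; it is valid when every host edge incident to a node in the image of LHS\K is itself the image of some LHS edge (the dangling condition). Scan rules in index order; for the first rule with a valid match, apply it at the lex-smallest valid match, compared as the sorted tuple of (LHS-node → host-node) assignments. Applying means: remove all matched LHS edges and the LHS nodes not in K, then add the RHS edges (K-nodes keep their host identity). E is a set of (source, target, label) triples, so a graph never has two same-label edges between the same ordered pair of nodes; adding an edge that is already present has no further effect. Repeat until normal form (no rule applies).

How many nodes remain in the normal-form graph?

Answer: 4

Derivation:
initial: |V|=4 |E|=3  E = 1-p->1 2-p->2 3-r->1
step 1: apply R0 at {0↦1, 1↦2}  → |V|=4 |E|=2  E = 2-p->2 3-r->1
step 2: apply R0 at {0↦2, 1↦1}  → |V|=4 |E|=1  E = 3-r->1
final graph: no rule applies after step 2
NF nodes: {0:D, 1:C, 2:C, 3:B}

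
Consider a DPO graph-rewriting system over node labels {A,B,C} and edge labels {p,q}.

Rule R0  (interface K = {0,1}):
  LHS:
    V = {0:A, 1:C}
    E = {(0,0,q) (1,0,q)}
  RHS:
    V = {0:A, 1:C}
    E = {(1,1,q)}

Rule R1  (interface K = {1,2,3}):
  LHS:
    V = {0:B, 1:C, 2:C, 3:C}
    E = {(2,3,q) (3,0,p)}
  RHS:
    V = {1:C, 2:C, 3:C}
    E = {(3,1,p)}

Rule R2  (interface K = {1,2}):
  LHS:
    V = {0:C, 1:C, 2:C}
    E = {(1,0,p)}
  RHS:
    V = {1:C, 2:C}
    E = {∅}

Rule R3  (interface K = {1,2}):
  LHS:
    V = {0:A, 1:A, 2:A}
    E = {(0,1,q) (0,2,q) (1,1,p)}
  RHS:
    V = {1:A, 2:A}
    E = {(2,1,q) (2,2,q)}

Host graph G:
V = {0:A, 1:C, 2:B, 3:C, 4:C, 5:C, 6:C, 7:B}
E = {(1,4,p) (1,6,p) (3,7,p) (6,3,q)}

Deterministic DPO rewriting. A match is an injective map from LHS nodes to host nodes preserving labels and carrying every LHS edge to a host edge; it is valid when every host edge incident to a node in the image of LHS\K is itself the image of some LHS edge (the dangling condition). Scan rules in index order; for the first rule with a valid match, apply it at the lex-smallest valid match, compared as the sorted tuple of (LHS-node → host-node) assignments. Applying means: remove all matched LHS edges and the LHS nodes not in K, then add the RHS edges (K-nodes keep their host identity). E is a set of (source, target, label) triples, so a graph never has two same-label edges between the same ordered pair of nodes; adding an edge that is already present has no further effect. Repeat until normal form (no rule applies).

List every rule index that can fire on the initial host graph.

Answer: [R1,R2]

Rewrite trace:
R0: no valid match — LHS pattern not found
R1: 3 valid matches — {0↦7, 1↦1, 2↦6, 3↦3}, {0↦7, 1↦4, 2↦6, 3↦3}, {0↦7, 1↦5, 2↦6, 3↦3}
R2: 3 valid matches — {0↦4, 1↦1, 2↦3}, {0↦4, 1↦1, 2↦5}, {0↦4, 1↦1, 2↦6}
R3: no valid match — LHS pattern not found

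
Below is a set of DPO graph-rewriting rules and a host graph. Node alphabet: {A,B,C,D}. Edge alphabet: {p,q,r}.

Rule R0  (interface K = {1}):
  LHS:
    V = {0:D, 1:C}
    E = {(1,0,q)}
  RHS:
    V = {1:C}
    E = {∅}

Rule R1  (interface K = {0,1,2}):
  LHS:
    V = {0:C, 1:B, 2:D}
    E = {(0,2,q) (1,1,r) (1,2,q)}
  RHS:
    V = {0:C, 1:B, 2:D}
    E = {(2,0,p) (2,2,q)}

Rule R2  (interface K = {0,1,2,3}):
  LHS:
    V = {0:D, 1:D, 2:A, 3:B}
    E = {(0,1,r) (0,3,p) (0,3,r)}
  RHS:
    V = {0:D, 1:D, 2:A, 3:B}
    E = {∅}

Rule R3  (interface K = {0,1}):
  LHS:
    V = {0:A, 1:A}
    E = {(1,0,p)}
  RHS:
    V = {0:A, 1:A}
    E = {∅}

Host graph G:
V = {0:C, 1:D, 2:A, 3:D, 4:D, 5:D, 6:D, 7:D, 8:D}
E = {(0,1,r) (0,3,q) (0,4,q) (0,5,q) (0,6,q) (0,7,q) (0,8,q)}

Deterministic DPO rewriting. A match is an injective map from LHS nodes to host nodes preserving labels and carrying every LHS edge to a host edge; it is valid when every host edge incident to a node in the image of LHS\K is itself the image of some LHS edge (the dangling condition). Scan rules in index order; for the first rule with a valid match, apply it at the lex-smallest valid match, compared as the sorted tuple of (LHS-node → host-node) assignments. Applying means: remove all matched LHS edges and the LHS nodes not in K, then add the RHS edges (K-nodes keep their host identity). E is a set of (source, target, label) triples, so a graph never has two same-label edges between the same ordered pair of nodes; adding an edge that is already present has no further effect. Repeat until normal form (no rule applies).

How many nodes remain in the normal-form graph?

[0] host  ⇒  9 nodes, 7 edges  {0-r->1 0-q->3 0-q->4 0-q->5 0-q->6 0-q->7 0-q->8}
[1] R0 @ {0↦3, 1↦0}  ⇒  8 nodes, 6 edges  {0-r->1 0-q->4 0-q->5 0-q->6 0-q->7 0-q->8}
[2] R0 @ {0↦4, 1↦0}  ⇒  7 nodes, 5 edges  {0-r->1 0-q->5 0-q->6 0-q->7 0-q->8}
[3] R0 @ {0↦5, 1↦0}  ⇒  6 nodes, 4 edges  {0-r->1 0-q->6 0-q->7 0-q->8}
[4] R0 @ {0↦6, 1↦0}  ⇒  5 nodes, 3 edges  {0-r->1 0-q->7 0-q->8}
[5] R0 @ {0↦7, 1↦0}  ⇒  4 nodes, 2 edges  {0-r->1 0-q->8}
[6] R0 @ {0↦8, 1↦0}  ⇒  3 nodes, 1 edges  {0-r->1}
halt: no rule applies after step 6
NF nodes: {0:C, 1:D, 2:A}

Answer: 3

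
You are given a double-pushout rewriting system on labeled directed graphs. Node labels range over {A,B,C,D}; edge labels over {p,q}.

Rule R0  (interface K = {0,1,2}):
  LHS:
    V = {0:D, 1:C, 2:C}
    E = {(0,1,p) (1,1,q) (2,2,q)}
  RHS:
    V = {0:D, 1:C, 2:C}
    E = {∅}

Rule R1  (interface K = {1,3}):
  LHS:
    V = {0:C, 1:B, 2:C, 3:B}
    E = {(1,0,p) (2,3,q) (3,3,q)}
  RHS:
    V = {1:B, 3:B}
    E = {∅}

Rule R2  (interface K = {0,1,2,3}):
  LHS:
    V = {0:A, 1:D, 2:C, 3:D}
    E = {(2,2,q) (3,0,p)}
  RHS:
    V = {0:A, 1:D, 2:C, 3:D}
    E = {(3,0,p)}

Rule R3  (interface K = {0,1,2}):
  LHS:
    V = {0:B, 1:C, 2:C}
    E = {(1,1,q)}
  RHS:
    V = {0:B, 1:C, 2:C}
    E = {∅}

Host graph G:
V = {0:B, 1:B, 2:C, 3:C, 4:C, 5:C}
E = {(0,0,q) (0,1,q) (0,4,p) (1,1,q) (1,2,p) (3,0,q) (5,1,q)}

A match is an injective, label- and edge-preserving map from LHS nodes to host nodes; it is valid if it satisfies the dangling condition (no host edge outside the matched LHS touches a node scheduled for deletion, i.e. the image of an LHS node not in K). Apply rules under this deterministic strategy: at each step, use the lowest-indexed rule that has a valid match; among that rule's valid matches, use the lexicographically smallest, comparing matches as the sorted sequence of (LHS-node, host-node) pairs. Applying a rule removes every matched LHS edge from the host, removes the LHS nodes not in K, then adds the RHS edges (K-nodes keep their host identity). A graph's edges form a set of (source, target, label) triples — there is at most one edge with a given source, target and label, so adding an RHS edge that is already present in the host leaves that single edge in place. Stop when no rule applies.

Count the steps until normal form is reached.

Answer: 2

Derivation:
initial: |V|=6 |E|=7  E = 0-q->0 0-q->1 0-p->4 1-q->1 1-p->2 3-q->0 5-q->1
step 1: apply R1 at {0↦2, 1↦1, 2↦3, 3↦0}  → |V|=4 |E|=4  E = 0-q->1 0-p->4 1-q->1 5-q->1
step 2: apply R1 at {0↦4, 1↦0, 2↦5, 3↦1}  → |V|=2 |E|=1  E = 0-q->1
halt: no rule applies after step 2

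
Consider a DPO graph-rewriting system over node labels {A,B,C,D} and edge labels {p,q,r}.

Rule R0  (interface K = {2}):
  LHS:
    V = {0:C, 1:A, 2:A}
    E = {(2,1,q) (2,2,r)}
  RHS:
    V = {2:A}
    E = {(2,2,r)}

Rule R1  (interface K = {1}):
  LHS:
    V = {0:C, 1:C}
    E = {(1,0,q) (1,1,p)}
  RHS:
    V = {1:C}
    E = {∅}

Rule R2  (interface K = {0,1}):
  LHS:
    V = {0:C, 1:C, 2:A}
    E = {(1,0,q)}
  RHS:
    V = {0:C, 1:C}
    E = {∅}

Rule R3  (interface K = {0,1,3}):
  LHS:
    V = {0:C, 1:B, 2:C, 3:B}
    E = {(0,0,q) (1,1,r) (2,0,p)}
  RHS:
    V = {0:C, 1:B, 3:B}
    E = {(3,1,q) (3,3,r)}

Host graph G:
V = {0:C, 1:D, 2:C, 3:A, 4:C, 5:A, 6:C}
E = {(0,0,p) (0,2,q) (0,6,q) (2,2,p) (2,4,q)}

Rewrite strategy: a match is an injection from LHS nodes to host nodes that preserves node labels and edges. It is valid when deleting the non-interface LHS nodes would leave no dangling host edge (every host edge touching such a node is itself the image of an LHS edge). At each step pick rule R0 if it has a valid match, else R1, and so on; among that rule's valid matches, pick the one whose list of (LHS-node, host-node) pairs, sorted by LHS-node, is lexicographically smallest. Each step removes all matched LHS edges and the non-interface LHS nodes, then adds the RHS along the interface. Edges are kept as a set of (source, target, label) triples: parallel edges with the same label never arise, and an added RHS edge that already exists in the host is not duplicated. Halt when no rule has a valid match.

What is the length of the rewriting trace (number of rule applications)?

Answer: 3

Rewrite trace:
start.  V:7 E:5  edges: 0-p->0 0-q->2 0-q->6 2-p->2 2-q->4
1. fire R1 via {0↦4, 1↦2}  →  V:6 E:3  edges: 0-p->0 0-q->2 0-q->6
2. fire R1 via {0↦2, 1↦0}  →  V:5 E:1  edges: 0-q->6
3. fire R2 via {0↦6, 1↦0, 2↦3}  →  V:4 E:0  edges: ∅
final graph: no rule applies after step 3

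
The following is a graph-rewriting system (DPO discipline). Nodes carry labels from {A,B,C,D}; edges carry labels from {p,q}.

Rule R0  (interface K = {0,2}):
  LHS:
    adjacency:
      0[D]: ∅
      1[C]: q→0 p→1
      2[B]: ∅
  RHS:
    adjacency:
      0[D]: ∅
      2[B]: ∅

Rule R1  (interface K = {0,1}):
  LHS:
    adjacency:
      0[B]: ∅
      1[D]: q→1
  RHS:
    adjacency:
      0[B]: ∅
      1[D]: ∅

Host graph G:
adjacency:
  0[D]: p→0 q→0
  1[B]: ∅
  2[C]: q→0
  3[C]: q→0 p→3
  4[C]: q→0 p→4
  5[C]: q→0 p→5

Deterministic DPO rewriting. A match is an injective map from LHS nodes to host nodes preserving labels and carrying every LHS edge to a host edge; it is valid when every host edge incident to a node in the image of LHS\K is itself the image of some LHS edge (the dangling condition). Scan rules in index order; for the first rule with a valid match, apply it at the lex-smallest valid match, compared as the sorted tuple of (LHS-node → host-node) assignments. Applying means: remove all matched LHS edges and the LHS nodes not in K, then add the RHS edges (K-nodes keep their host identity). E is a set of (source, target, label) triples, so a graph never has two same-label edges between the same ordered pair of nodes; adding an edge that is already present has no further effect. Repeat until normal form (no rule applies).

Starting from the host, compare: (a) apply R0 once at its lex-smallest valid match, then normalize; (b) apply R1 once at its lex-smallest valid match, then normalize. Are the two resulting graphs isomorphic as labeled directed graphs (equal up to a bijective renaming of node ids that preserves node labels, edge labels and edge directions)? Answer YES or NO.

Answer: YES

Steps:
branch R0-first: apply at {0↦0, 1↦3, 2↦1} → |E|=7, then 3 more step(s) → NF |V|=3 |E|=2 V={0:D, 1:B, 2:C} E=0-p->0 2-q->0
branch R1-first: apply at {0↦1, 1↦0} → |E|=8, then 3 more step(s) → NF |V|=3 |E|=2 V={0:D, 1:B, 2:C} E=0-p->0 2-q->0
graphs isomorphic (equal up to label-preserving node renaming)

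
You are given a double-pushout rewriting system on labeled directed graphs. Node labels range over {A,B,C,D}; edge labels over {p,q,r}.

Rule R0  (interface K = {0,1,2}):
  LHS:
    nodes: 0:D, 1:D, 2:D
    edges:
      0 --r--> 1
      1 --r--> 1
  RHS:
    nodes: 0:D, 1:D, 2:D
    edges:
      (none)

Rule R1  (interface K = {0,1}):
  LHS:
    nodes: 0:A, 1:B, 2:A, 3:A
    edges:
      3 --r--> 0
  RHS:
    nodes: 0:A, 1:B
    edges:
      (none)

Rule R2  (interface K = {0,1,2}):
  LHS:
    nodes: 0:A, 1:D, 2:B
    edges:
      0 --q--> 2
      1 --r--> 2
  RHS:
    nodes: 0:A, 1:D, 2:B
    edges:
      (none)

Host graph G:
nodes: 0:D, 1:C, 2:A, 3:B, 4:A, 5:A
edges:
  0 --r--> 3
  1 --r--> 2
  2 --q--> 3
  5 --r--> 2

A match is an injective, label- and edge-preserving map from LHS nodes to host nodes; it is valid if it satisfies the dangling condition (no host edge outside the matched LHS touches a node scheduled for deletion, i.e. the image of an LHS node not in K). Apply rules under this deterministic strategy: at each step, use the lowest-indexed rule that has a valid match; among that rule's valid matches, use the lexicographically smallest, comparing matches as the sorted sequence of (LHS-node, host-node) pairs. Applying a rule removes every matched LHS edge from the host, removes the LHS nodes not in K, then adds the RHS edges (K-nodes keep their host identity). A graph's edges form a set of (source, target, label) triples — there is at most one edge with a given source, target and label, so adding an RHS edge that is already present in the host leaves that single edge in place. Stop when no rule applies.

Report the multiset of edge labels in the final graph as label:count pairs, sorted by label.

start.  V:6 E:4  edges: 0-r->3 1-r->2 2-q->3 5-r->2
1. fire R1 via {0↦2, 1↦3, 2↦4, 3↦5}  →  V:4 E:3  edges: 0-r->3 1-r->2 2-q->3
2. fire R2 via {0↦2, 1↦0, 2↦3}  →  V:4 E:1  edges: 1-r->2
halt: no rule applies after step 2
NF edges: [(1, 2, 'r')]

Answer: r:1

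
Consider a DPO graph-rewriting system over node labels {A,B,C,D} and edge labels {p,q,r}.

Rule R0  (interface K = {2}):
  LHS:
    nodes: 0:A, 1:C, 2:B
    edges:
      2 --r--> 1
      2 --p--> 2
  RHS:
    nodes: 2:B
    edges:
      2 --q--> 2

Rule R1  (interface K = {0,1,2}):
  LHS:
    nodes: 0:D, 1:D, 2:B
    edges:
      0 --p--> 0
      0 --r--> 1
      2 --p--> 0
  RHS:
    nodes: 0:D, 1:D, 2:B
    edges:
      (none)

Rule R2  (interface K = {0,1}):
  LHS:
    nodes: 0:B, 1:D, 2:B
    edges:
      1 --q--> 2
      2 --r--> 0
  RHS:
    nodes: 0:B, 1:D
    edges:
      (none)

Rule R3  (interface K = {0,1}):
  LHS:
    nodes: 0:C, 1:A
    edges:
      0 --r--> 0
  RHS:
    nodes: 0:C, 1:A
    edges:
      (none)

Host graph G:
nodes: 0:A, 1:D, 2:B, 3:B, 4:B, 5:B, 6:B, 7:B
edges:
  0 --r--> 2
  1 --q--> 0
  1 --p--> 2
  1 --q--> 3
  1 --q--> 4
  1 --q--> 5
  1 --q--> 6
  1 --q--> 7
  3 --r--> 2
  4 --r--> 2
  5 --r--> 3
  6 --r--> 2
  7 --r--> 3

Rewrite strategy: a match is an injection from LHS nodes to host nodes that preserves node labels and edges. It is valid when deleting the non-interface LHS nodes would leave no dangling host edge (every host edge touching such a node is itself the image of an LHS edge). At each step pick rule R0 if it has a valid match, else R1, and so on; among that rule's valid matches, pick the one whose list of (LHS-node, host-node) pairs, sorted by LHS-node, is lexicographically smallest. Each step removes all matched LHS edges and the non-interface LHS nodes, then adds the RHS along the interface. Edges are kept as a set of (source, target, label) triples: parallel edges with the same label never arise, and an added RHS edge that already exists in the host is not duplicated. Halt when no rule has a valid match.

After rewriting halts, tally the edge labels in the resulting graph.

initial: |V|=8 |E|=13  E = 0-r->2 1-q->0 1-p->2 1-q->3 1-q->4 1-q->5 1-q->6 1-q->7 3-r->2 4-r->2 5-r->3 6-r->2 7-r->3
step 1: apply R2 at {0↦2, 1↦1, 2↦4}  → |V|=7 |E|=11  E = 0-r->2 1-q->0 1-p->2 1-q->3 1-q->5 1-q->6 1-q->7 3-r->2 5-r->3 6-r->2 7-r->3
step 2: apply R2 at {0↦2, 1↦1, 2↦6}  → |V|=6 |E|=9  E = 0-r->2 1-q->0 1-p->2 1-q->3 1-q->5 1-q->7 3-r->2 5-r->3 7-r->3
step 3: apply R2 at {0↦3, 1↦1, 2↦5}  → |V|=5 |E|=7  E = 0-r->2 1-q->0 1-p->2 1-q->3 1-q->7 3-r->2 7-r->3
step 4: apply R2 at {0↦3, 1↦1, 2↦7}  → |V|=4 |E|=5  E = 0-r->2 1-q->0 1-p->2 1-q->3 3-r->2
step 5: apply R2 at {0↦2, 1↦1, 2↦3}  → |V|=3 |E|=3  E = 0-r->2 1-q->0 1-p->2
final graph: no rule applies after step 5
NF edges: [(0, 2, 'r'), (1, 0, 'q'), (1, 2, 'p')]

Answer: p:1 q:1 r:1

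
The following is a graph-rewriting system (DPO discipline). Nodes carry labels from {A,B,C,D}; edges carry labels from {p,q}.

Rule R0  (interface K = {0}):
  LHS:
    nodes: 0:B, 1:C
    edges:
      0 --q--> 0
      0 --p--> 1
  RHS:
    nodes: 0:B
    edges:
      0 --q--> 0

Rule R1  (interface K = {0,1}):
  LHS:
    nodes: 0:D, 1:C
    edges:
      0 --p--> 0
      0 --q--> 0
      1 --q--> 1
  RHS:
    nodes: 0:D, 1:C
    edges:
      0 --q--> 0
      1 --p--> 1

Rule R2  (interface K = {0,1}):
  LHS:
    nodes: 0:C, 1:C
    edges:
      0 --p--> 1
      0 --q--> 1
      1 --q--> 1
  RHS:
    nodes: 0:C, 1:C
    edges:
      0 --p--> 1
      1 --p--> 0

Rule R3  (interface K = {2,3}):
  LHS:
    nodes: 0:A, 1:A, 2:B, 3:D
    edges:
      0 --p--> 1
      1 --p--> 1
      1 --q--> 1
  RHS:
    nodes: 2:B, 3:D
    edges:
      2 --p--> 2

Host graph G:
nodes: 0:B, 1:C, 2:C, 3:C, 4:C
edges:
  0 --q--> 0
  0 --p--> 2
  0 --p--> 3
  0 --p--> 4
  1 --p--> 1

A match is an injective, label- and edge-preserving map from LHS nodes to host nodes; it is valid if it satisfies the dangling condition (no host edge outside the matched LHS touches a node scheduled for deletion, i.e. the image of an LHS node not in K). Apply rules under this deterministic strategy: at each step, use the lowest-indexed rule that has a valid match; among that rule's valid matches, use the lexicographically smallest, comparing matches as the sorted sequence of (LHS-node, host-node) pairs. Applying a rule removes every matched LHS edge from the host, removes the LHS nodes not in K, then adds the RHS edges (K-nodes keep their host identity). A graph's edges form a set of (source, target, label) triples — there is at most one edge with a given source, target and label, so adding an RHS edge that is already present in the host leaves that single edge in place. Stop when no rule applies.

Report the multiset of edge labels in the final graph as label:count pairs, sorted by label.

start.  V:5 E:5  edges: 0-q->0 0-p->2 0-p->3 0-p->4 1-p->1
1. fire R0 via {0↦0, 1↦2}  →  V:4 E:4  edges: 0-q->0 0-p->3 0-p->4 1-p->1
2. fire R0 via {0↦0, 1↦3}  →  V:3 E:3  edges: 0-q->0 0-p->4 1-p->1
3. fire R0 via {0↦0, 1↦4}  →  V:2 E:2  edges: 0-q->0 1-p->1
halt: no rule applies after step 3
NF edges: [(0, 0, 'q'), (1, 1, 'p')]

Answer: p:1 q:1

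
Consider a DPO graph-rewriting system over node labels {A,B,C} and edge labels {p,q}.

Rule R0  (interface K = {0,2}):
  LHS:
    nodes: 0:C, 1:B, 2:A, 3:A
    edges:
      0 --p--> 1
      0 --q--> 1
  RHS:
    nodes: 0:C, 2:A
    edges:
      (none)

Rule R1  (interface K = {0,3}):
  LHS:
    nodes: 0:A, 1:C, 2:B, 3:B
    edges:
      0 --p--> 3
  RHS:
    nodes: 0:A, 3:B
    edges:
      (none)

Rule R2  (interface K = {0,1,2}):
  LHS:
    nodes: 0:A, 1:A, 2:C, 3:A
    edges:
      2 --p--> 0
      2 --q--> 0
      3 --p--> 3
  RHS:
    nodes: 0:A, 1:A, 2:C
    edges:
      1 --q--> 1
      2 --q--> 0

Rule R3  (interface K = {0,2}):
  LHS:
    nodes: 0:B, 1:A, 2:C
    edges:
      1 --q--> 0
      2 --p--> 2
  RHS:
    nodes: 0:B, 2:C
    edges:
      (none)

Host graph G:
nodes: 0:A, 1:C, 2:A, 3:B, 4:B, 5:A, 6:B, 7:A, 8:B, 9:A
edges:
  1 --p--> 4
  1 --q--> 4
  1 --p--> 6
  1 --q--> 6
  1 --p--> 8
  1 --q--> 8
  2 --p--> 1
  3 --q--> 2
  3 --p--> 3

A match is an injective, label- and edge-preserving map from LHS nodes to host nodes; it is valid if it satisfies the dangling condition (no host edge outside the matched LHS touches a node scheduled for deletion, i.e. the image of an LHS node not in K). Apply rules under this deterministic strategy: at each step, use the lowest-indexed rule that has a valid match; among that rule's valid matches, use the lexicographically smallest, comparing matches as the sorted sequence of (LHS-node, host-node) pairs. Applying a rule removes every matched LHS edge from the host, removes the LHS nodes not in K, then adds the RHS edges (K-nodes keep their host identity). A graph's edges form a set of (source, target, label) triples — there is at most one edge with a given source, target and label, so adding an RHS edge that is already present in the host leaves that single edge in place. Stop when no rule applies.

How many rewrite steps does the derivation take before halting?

initial: |V|=10 |E|=9  E = 1-p->4 1-q->4 1-p->6 1-q->6 1-p->8 1-q->8 2-p->1 3-q->2 3-p->3
step 1: apply R0 at {0↦1, 1↦4, 2↦0, 3↦5}  → |V|=8 |E|=7  E = 1-p->6 1-q->6 1-p->8 1-q->8 2-p->1 3-q->2 3-p->3
step 2: apply R0 at {0↦1, 1↦6, 2↦0, 3↦7}  → |V|=6 |E|=5  E = 1-p->8 1-q->8 2-p->1 3-q->2 3-p->3
step 3: apply R0 at {0↦1, 1↦8, 2↦0, 3↦9}  → |V|=4 |E|=3  E = 2-p->1 3-q->2 3-p->3
halt: no rule applies after step 3

Answer: 3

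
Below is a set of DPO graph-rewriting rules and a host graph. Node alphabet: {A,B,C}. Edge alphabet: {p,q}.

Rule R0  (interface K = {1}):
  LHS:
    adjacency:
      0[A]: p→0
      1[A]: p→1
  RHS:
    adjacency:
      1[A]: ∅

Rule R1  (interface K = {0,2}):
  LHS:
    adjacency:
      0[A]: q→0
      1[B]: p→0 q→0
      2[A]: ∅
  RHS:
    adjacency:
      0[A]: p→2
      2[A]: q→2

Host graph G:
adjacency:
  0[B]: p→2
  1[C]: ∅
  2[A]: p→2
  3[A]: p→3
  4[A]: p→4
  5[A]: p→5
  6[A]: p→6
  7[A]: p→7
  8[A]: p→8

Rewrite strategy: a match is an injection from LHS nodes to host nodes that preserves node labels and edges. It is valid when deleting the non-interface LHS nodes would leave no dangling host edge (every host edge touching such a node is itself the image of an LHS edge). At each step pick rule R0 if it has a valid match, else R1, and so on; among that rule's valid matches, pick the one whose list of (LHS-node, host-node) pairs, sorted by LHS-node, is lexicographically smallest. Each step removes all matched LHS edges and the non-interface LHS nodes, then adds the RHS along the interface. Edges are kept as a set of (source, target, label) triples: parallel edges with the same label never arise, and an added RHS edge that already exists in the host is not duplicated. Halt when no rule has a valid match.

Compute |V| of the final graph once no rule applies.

Answer: 6

Derivation:
[0] host  ⇒  9 nodes, 8 edges  {0-p->2 2-p->2 3-p->3 4-p->4 5-p->5 6-p->6 7-p->7 8-p->8}
[1] R0 @ {0↦3, 1↦2}  ⇒  8 nodes, 6 edges  {0-p->2 4-p->4 5-p->5 6-p->6 7-p->7 8-p->8}
[2] R0 @ {0↦4, 1↦5}  ⇒  7 nodes, 4 edges  {0-p->2 6-p->6 7-p->7 8-p->8}
[3] R0 @ {0↦6, 1↦7}  ⇒  6 nodes, 2 edges  {0-p->2 8-p->8}
final graph: no rule applies after step 3
NF nodes: {0:B, 1:C, 2:A, 5:A, 7:A, 8:A}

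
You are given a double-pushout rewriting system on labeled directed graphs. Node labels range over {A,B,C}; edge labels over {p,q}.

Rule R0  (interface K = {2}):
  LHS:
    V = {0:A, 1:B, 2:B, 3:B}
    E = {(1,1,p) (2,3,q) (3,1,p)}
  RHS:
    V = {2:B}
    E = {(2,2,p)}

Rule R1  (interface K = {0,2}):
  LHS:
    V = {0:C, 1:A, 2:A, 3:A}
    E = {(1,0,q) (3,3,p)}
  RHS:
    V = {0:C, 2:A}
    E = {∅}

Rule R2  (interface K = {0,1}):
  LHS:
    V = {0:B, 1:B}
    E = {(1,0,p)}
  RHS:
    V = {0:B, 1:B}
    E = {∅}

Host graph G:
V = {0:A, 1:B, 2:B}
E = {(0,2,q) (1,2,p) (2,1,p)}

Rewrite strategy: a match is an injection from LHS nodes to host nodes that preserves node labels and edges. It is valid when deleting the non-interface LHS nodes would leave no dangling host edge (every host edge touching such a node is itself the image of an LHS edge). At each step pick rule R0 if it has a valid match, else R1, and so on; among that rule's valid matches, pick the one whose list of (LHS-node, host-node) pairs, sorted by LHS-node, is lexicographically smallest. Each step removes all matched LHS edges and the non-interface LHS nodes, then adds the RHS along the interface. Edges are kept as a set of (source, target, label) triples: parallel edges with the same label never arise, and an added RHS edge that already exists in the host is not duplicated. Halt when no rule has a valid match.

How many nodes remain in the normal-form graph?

Answer: 3

Rewrite trace:
start.  V:3 E:3  edges: 0-q->2 1-p->2 2-p->1
1. fire R2 via {0↦1, 1↦2}  →  V:3 E:2  edges: 0-q->2 1-p->2
2. fire R2 via {0↦2, 1↦1}  →  V:3 E:1  edges: 0-q->2
normal form: no rule applies after step 2
NF nodes: {0:A, 1:B, 2:B}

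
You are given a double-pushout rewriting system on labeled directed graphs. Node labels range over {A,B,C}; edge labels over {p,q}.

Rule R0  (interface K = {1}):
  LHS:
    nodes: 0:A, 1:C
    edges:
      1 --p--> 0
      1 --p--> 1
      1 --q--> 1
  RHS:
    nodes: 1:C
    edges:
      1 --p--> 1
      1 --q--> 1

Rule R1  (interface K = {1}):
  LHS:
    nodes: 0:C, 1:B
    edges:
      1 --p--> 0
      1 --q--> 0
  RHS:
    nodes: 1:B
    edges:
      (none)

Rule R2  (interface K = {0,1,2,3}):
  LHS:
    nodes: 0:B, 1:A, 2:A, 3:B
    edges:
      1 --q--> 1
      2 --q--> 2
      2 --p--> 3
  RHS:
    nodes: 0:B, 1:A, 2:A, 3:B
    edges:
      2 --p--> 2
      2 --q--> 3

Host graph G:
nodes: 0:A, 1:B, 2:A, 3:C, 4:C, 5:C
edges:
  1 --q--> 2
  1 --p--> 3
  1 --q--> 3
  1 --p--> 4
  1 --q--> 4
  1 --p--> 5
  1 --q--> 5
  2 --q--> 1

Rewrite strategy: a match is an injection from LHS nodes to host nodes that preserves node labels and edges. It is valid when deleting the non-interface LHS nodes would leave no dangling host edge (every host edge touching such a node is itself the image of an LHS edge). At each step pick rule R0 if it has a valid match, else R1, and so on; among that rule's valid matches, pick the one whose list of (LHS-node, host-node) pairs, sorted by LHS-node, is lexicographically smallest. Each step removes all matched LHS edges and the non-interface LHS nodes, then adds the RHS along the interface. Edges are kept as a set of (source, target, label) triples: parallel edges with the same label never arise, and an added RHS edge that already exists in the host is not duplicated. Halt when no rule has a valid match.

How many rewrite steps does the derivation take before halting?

Answer: 3

Steps:
[0] host  ⇒  6 nodes, 8 edges  {1-q->2 1-p->3 1-q->3 1-p->4 1-q->4 1-p->5 1-q->5 2-q->1}
[1] R1 @ {0↦3, 1↦1}  ⇒  5 nodes, 6 edges  {1-q->2 1-p->4 1-q->4 1-p->5 1-q->5 2-q->1}
[2] R1 @ {0↦4, 1↦1}  ⇒  4 nodes, 4 edges  {1-q->2 1-p->5 1-q->5 2-q->1}
[3] R1 @ {0↦5, 1↦1}  ⇒  3 nodes, 2 edges  {1-q->2 2-q->1}
normal form: no rule applies after step 3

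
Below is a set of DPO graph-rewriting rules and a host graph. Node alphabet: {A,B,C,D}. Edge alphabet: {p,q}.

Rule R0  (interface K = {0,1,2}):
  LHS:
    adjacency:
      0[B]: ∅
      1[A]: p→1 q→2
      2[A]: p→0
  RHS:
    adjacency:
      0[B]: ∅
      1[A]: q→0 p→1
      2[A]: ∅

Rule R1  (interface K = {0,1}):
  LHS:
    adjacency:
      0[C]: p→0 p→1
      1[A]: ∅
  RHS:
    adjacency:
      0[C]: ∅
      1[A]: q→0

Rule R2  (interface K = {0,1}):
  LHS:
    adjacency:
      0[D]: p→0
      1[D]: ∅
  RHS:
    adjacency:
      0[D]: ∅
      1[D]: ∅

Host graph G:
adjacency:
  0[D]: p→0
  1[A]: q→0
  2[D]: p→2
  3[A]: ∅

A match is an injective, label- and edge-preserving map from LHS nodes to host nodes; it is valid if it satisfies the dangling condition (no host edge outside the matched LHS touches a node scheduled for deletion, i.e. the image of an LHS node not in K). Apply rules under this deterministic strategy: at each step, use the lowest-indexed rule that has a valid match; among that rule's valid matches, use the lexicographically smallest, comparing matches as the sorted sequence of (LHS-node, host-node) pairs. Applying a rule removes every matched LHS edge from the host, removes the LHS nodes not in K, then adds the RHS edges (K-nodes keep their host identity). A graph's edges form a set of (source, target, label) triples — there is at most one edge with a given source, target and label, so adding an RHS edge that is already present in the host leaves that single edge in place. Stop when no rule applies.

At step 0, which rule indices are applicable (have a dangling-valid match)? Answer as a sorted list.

Answer: [R2]

Rewrite trace:
R0: no valid match — LHS pattern not found
R1: no valid match — LHS pattern not found
R2: 2 valid matches — {0↦0, 1↦2}, {0↦2, 1↦0}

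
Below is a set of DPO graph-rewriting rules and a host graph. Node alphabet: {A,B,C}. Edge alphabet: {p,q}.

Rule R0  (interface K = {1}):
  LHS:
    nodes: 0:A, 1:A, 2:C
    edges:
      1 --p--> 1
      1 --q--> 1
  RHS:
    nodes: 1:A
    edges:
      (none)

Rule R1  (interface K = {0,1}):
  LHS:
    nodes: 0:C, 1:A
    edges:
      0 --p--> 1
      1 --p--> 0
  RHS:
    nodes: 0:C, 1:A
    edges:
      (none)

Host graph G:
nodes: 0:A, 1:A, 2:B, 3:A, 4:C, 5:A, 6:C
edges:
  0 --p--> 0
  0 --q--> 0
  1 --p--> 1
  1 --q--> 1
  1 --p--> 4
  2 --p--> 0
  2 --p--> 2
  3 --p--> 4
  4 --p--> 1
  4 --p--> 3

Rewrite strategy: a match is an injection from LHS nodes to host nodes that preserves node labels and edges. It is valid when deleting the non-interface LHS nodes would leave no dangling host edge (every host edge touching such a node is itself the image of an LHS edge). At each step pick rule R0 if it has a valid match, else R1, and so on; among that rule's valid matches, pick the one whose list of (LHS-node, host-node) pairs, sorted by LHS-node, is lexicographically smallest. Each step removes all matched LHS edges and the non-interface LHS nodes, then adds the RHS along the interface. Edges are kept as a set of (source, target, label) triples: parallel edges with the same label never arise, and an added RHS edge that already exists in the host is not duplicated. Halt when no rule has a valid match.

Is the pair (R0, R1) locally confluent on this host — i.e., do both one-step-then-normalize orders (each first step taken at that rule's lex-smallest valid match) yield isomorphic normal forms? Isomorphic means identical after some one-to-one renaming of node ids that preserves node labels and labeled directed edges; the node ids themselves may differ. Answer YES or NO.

branch R0-first: apply at {0↦5, 1↦0, 2↦6} → |E|=8, then 3 more step(s) → NF |V|=3 |E|=2 V={0:A, 1:A, 2:B} E=2-p->0 2-p->2
branch R1-first: apply at {0↦4, 1↦1} → |E|=8, then 3 more step(s) → NF |V|=3 |E|=2 V={0:A, 1:A, 2:B} E=2-p->0 2-p->2
graphs isomorphic (equal up to label-preserving node renaming)

Answer: YES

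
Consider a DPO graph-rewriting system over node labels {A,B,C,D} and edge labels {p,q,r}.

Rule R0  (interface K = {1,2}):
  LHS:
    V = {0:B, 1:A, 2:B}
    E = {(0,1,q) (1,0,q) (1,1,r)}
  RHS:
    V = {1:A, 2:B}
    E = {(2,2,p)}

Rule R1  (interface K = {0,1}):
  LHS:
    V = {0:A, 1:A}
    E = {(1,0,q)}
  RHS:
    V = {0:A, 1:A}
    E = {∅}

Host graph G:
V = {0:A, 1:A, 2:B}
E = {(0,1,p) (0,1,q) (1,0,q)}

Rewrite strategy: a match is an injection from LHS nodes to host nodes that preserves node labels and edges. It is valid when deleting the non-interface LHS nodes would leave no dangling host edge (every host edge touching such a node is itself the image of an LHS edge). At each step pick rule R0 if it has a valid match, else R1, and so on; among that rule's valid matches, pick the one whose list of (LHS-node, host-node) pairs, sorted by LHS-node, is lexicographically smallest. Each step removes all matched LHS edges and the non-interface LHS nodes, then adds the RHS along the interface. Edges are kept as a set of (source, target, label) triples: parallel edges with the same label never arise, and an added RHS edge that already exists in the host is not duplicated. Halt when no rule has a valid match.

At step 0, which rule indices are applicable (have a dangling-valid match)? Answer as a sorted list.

Answer: [R1]

Steps:
R0: no valid match — LHS pattern not found
R1: 2 valid matches — {0↦0, 1↦1}, {0↦1, 1↦0}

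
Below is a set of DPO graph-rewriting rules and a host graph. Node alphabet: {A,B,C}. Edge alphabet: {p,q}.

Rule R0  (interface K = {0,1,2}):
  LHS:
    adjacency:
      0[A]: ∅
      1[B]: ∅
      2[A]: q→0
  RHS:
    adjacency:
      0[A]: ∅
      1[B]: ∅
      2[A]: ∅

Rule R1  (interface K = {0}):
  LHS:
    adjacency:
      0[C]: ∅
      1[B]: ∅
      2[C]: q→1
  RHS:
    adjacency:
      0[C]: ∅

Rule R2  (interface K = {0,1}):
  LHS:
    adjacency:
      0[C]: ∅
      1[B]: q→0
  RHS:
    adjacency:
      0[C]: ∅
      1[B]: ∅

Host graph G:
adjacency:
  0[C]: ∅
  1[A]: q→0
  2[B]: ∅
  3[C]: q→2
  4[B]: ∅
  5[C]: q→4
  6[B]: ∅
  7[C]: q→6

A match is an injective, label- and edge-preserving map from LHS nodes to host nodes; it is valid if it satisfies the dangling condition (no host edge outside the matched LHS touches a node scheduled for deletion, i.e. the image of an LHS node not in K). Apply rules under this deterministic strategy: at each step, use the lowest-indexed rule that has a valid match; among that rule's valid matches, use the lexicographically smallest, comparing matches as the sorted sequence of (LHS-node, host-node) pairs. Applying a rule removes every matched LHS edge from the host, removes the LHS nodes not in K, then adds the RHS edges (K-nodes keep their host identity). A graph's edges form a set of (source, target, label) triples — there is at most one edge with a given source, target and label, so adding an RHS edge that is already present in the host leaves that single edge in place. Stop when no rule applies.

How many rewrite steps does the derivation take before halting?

Answer: 3

Steps:
initial: |V|=8 |E|=4  E = 1-q->0 3-q->2 5-q->4 7-q->6
step 1: apply R1 at {0↦0, 1↦2, 2↦3}  → |V|=6 |E|=3  E = 1-q->0 5-q->4 7-q->6
step 2: apply R1 at {0↦0, 1↦4, 2↦5}  → |V|=4 |E|=2  E = 1-q->0 7-q->6
step 3: apply R1 at {0↦0, 1↦6, 2↦7}  → |V|=2 |E|=1  E = 1-q->0
normal form: no rule applies after step 3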